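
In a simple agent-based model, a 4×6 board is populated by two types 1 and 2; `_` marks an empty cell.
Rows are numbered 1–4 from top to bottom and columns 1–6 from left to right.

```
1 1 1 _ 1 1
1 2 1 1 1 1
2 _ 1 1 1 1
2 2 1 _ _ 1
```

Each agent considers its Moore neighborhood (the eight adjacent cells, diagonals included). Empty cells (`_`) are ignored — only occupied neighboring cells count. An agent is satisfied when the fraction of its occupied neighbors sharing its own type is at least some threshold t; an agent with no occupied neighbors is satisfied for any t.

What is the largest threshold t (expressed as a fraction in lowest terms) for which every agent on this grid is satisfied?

1/7

(1,1)1 2/3
(1,2)1 4/5
(1,3)1 3/4
(1,5)1 4/4
(1,6)1 3/3
(2,1)1 2/4
(2,2)2 1/7
(2,3)1 5/6
(2,4)1 7/7
(2,5)1 7/7
(2,6)1 5/5
(3,1)2 3/4
(3,3)1 4/6
(3,4)1 6/6
(3,5)1 6/6
(3,6)1 4/4
(4,1)2 2/2
(4,2)2 2/4
(4,3)1 2/3
(4,6)1 2/2
The smallest same-type fraction is 1/7 at (2,2), which reduces to 1/7. Any threshold above that leaves this agent unsatisfied.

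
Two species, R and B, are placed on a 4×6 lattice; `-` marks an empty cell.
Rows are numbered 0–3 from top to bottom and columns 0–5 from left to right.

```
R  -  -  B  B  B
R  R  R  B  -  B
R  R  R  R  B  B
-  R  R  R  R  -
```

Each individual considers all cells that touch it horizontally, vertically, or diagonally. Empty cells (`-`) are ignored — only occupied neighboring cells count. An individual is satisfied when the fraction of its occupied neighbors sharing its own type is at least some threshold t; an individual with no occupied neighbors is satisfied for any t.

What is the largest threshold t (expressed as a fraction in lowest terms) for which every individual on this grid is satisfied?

(0,0)R 2/2
(0,3)B 2/3
(0,4)B 4/4
(0,5)B 2/2
(1,0)R 4/4
(1,1)R 6/6
(1,2)R 4/6
(1,3)B 3/6
(1,5)B 4/4
(2,0)R 4/4
(2,1)R 7/7
(2,2)R 7/8
(2,3)R 5/7
(2,4)B 3/6
(2,5)B 2/3
(3,1)R 4/4
(3,2)R 5/5
(3,3)R 4/5
(3,4)R 2/4
The smallest same-type fraction is 3/6 at (1,3), which reduces to 1/2. Any threshold above that leaves this individual unsatisfied.

1/2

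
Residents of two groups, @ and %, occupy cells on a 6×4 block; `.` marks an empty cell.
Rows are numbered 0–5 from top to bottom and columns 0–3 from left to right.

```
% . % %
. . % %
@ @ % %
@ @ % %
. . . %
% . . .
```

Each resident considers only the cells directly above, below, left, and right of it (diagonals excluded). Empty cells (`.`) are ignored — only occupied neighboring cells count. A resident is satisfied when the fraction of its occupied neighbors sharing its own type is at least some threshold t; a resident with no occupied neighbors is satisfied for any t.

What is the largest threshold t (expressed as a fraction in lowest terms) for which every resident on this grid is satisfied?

Row 0: (0,0)% — no occupied neighbors · (0,2)% 2/2 · (0,3)% 2/2
Row 1: (1,2)% 3/3 · (1,3)% 3/3
Row 2: (2,0)@ 2/2 · (2,1)@ 2/3 · (2,2)% 3/4 · (2,3)% 3/3
Row 3: (3,0)@ 2/2 · (3,1)@ 2/3 · (3,2)% 2/3 · (3,3)% 3/3
Row 4: (4,3)% 1/1
Row 5: (5,0)% — no occupied neighbors
The smallest same-type fraction is 2/3 at (2,1), which reduces to 2/3. Any threshold above that leaves this resident unsatisfied.

2/3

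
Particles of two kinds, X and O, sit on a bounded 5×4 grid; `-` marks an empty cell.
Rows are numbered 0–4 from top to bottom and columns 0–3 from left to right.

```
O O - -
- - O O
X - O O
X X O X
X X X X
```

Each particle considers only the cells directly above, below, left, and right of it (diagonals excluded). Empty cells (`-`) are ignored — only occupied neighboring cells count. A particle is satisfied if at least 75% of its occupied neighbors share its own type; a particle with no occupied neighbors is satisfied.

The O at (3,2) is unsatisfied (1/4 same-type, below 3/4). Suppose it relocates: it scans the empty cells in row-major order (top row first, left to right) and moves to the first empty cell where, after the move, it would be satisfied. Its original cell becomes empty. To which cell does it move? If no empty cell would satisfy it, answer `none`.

(0,2)

Vacating (3,2). Empty cells in order:
  (0,2): 2/2 same-type → satisfied — stop here.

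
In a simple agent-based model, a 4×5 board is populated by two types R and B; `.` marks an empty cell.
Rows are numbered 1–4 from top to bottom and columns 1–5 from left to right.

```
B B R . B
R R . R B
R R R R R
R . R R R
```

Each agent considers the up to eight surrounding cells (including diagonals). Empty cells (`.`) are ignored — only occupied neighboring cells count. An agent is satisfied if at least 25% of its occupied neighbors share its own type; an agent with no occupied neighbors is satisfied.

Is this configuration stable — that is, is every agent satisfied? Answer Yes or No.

Row 1: (1,1)B 1/3 satisfied · (1,2)B 1/4 satisfied · (1,3)R 2/3 satisfied · (1,5)B 1/2 satisfied
Row 2: (2,1)R 3/5 satisfied · (2,2)R 5/7 satisfied · (2,4)R 4/6 satisfied · (2,5)B 1/4 satisfied
Row 3: (3,1)R 4/4 satisfied · (3,2)R 6/6 satisfied · (3,3)R 6/6 satisfied · (3,4)R 6/7 satisfied · (3,5)R 4/5 satisfied
Row 4: (4,1)R 2/2 satisfied · (4,3)R 4/4 satisfied · (4,4)R 5/5 satisfied · (4,5)R 3/3 satisfied
All meet the threshold, so the configuration is stable.

Yes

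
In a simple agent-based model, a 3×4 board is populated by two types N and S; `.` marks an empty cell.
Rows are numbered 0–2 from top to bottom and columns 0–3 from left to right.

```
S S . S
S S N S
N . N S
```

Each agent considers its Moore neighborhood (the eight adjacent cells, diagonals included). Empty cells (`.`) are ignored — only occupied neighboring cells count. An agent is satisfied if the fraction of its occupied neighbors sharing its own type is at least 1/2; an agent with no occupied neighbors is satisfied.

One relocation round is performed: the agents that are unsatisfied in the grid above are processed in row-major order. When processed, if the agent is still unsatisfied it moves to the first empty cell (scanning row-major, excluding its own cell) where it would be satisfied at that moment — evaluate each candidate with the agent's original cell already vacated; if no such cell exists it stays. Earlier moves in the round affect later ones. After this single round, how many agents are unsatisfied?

Initially unsatisfied (in order): (1,2), (2,0), (2,2), (2,3).
  (1,2) → (2,1).
  (2,0): no empty cell satisfies it; stays.
  (2,2): no empty cell satisfies it; stays.
  (2,3): now satisfied by earlier moves; stays.
Resulting grid:
S S . S
S S . S
N N N S
Unsatisfied now: (2,0), (2,2).

2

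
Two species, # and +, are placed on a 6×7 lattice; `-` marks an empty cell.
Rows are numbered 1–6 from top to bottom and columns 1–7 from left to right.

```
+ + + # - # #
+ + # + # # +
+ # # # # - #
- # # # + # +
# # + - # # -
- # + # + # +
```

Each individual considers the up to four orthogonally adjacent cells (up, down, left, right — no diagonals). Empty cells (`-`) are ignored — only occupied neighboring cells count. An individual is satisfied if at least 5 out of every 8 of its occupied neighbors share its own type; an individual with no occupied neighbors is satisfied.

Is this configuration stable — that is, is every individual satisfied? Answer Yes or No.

No

(1,1)+ 2/2 satisfied
(1,2)+ 3/3 satisfied
(1,3)+ 1/3 not
(1,4)# 0/2 not
(1,6)# 2/2 satisfied
(1,7)# 1/2 not
(2,1)+ 3/3 satisfied
(2,2)+ 2/4 not
(2,3)# 1/4 not
(2,4)+ 0/4 not
(2,5)# 2/3 satisfied
(2,6)# 2/3 satisfied
(2,7)+ 0/3 not
(3,1)+ 1/2 not
(3,2)# 2/4 not
(3,3)# 4/4 satisfied
(3,4)# 3/4 satisfied
(3,5)# 2/3 satisfied
(3,7)# 0/2 not
(4,2)# 3/3 satisfied
(4,3)# 3/4 satisfied
(4,4)# 2/3 satisfied
(4,5)+ 0/4 not
(4,6)# 1/3 not
(4,7)+ 0/2 not
(5,1)# 1/1 satisfied
(5,2)# 3/4 satisfied
(5,3)+ 1/3 not
(5,5)# 1/3 not
(5,6)# 3/3 satisfied
(6,2)# 1/2 not
(6,3)+ 1/3 not
(6,4)# 0/2 not
(6,5)+ 0/3 not
(6,6)# 1/3 not
(6,7)+ 0/1 not
For instance (1,3) has only 1/3 same-type neighbors, below 5/8.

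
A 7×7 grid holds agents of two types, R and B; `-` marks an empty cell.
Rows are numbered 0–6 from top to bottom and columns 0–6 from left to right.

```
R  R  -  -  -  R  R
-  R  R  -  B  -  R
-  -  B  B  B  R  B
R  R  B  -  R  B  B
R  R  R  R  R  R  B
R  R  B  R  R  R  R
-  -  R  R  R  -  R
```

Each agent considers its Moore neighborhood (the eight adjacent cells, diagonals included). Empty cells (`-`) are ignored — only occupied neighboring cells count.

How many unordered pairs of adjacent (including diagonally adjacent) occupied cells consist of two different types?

31

Scan each occupied cell's neighbors to the right and below (and the two forward diagonals) so each pair is counted once.
From row 0: 1 unlike of 8 pairs (running 1/8).
From row 1: 5 unlike of 9 pairs (running 6/17).
From row 2: 7 unlike of 15 pairs (running 13/32).
From row 3: 8 unlike of 20 pairs (running 21/52).
From row 4: 6 unlike of 25 pairs (running 27/77).
From row 5: 4 unlike of 17 pairs (running 31/94).
From row 6: 0 unlike of 2 pairs (running 31/96).
Total adjacent occupied pairs: 96; unlike-type pairs: 31.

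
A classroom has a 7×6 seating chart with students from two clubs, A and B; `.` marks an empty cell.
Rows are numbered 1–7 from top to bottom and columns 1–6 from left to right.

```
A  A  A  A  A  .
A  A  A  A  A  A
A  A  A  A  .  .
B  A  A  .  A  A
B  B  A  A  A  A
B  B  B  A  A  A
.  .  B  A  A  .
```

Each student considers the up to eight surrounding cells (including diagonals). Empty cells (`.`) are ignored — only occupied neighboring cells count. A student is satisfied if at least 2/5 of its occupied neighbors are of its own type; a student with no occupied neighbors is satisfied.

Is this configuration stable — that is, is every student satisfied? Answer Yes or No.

Yes

Row 1: (1,1)A 3/3 satisfied · (1,2)A 5/5 satisfied · (1,3)A 5/5 satisfied · (1,4)A 5/5 satisfied · (1,5)A 4/4 satisfied
Row 2: (2,1)A 5/5 satisfied · (2,2)A 8/8 satisfied · (2,3)A 8/8 satisfied · (2,4)A 7/7 satisfied · (2,5)A 5/5 satisfied · (2,6)A 2/2 satisfied
Row 3: (3,1)A 4/5 satisfied · (3,2)A 7/8 satisfied · (3,3)A 7/7 satisfied · (3,4)A 6/6 satisfied
Row 4: (4,1)B 2/5 satisfied · (4,2)A 5/8 satisfied · (4,3)A 6/7 satisfied · (4,5)A 5/5 satisfied · (4,6)A 3/3 satisfied
Row 5: (5,1)B 4/5 satisfied · (5,2)B 5/8 satisfied · (5,3)A 4/7 satisfied · (5,4)A 6/7 satisfied · (5,5)A 7/7 satisfied · (5,6)A 5/5 satisfied
Row 6: (6,1)B 3/3 satisfied · (6,2)B 5/6 satisfied · (6,3)B 3/7 satisfied · (6,4)A 6/8 satisfied · (6,5)A 7/7 satisfied · (6,6)A 4/4 satisfied
Row 7: (7,3)B 2/4 satisfied · (7,4)A 3/5 satisfied · (7,5)A 4/4 satisfied
All meet the threshold, so the configuration is stable.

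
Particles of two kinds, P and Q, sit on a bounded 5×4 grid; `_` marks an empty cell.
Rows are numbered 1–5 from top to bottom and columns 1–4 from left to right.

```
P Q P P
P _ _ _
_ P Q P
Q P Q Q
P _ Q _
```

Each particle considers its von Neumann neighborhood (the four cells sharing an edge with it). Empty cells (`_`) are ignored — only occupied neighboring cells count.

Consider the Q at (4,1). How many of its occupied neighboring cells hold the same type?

Occupied neighbors of (4,1): (5,1)=P, (4,2)=P.
Same type (Q): 0 of 2.

0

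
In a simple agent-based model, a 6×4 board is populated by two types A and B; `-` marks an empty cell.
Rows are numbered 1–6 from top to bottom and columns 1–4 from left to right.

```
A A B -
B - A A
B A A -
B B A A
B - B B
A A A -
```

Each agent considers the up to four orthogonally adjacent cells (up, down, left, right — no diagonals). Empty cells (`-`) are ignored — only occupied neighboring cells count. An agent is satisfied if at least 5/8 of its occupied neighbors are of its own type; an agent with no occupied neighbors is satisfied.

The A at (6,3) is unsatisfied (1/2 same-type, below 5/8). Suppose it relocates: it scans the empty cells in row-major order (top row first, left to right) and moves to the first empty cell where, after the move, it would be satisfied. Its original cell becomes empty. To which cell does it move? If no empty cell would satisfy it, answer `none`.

Vacating (6,3). Empty cells in order:
  (1,4): 1/2 same-type → still unsatisfied.
  (2,2): 3/4 same-type → satisfied — stop here.

(2,2)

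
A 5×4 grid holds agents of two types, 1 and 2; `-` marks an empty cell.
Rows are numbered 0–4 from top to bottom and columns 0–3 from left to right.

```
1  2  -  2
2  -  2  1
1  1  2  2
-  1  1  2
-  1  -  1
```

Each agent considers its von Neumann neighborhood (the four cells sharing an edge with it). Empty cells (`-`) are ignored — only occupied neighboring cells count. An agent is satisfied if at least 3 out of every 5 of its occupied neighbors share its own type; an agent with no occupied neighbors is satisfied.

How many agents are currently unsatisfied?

11

Row 0: (0,0)1 0/2 ✗ · (0,1)2 0/1 ✗ · (0,3)2 0/1 ✗
Row 1: (1,0)2 0/2 ✗ · (1,2)2 1/2 ✗ · (1,3)1 0/3 ✗
Row 2: (2,0)1 1/2 ✗ · (2,1)1 2/3 ✓ · (2,2)2 2/4 ✗ · (2,3)2 2/3 ✓
Row 3: (3,1)1 3/3 ✓ · (3,2)1 1/3 ✗ · (3,3)2 1/3 ✗
Row 4: (4,1)1 1/1 ✓ · (4,3)1 0/1 ✗
Unsatisfied: (0,0), (0,1), (0,3), (1,0), (1,2), (1,3), (2,0), (2,2), (3,2), (3,3), (4,3) — 11 in total.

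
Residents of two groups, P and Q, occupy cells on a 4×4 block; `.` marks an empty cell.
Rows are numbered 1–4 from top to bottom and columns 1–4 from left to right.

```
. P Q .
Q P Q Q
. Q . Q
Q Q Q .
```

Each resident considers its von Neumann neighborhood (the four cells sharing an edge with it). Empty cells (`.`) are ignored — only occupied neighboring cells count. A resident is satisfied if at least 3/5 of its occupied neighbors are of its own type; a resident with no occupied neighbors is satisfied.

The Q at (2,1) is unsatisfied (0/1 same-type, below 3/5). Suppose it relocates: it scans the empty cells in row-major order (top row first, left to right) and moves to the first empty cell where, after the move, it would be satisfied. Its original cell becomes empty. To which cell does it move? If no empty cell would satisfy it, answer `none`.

(1,4)

Vacating (2,1). Empty cells in order:
  (1,1): 0/1 same-type → still unsatisfied.
  (1,4): 2/2 same-type → satisfied — stop here.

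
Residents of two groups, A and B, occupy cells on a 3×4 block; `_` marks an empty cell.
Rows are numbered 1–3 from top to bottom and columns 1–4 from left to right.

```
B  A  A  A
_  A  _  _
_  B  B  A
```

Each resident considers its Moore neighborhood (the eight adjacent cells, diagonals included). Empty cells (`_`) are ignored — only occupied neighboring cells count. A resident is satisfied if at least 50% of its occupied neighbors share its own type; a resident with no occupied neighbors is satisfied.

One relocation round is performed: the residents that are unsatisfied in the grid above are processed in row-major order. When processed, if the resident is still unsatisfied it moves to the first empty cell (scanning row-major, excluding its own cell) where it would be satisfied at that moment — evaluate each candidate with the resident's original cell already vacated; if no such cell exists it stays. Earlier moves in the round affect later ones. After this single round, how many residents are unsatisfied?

0

Initially unsatisfied (in order): (1,1), (2,2), (3,3), (3,4).
  (1,1) → (3,1).
  (2,2) → (1,1).
  (3,3): now satisfied by earlier moves; stays.
  (3,4) → (2,1).
Resulting grid:
A A A A
A _ _ _
B B B _
All satisfied now.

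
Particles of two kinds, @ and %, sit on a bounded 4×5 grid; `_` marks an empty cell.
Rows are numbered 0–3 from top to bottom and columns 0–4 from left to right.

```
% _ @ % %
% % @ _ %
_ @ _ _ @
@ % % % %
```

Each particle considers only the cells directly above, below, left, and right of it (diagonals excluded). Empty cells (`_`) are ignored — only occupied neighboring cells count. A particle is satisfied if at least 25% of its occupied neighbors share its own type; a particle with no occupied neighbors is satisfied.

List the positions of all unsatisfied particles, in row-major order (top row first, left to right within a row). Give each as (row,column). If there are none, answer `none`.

(2,1), (2,4), (3,0)

Row 0: (0,0)% 1/1 ok · (0,2)@ 1/2 ok · (0,3)% 1/2 ok · (0,4)% 2/2 ok
Row 1: (1,0)% 2/2 ok · (1,1)% 1/3 ok · (1,2)@ 1/2 ok · (1,4)% 1/2 ok
Row 2: (2,1)@ 0/2 unhappy · (2,4)@ 0/2 unhappy
Row 3: (3,0)@ 0/1 unhappy · (3,1)% 1/3 ok · (3,2)% 2/2 ok · (3,3)% 2/2 ok · (3,4)% 1/2 ok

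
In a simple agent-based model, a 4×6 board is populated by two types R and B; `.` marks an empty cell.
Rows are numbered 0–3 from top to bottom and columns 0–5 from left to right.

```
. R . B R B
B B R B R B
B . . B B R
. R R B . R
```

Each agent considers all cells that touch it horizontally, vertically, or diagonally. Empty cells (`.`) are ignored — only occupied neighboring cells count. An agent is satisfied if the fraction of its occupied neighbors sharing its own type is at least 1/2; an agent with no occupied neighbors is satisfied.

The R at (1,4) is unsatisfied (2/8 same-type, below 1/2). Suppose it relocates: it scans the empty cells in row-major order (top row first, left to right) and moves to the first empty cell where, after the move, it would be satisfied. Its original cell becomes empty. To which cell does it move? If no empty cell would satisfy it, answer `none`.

(2,1)

Vacating (1,4). Empty cells in order:
  (0,0): 1/3 same-type → still unsatisfied.
  (0,2): 2/5 same-type → still unsatisfied.
  (2,1): 3/6 same-type → satisfied — stop here.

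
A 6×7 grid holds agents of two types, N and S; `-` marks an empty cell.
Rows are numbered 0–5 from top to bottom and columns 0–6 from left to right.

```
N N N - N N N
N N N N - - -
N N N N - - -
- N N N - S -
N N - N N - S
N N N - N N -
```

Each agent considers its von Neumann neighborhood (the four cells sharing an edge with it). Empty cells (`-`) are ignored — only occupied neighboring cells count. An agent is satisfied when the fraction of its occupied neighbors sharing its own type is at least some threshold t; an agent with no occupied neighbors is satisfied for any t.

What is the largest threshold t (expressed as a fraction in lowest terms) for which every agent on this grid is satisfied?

Row 0: (0,0)N 2/2 · (0,1)N 3/3 · (0,2)N 2/2 · (0,4)N 1/1 · (0,5)N 2/2 · (0,6)N 1/1
Row 1: (1,0)N 3/3 · (1,1)N 4/4 · (1,2)N 4/4 · (1,3)N 2/2
Row 2: (2,0)N 2/2 · (2,1)N 4/4 · (2,2)N 4/4 · (2,3)N 3/3
Row 3: (3,1)N 3/3 · (3,2)N 3/3 · (3,3)N 3/3 · (3,5)S — no occupied neighbors
Row 4: (4,0)N 2/2 · (4,1)N 3/3 · (4,3)N 2/2 · (4,4)N 2/2 · (4,6)S — no occupied neighbors
Row 5: (5,0)N 2/2 · (5,1)N 3/3 · (5,2)N 1/1 · (5,4)N 2/2 · (5,5)N 1/1
The smallest same-type fraction is 2/2 at (0,0), which reduces to 1/1. Any threshold above that leaves this agent unsatisfied.

1/1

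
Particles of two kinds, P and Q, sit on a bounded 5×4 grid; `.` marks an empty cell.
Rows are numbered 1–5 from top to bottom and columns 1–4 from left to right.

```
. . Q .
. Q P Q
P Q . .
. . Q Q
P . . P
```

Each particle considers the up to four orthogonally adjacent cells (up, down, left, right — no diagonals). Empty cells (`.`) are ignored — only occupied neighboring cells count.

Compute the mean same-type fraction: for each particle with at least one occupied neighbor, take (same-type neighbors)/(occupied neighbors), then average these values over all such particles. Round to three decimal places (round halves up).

Row 1: (1,3)Q 0/1
Row 2: (2,2)Q 1/2 · (2,3)P 0/3 · (2,4)Q 0/1
Row 3: (3,1)P 0/1 · (3,2)Q 1/2
Row 4: (4,3)Q 1/1 · (4,4)Q 1/2
Row 5: (5,1)P — no occupied neighbors · (5,4)P 0/1
Sum over 9 particles: 0/1 + 1/2 + 0/3 + 0/1 + 0/1 + 1/2 + 1/1 + 1/2 + 0/1 = 5/2; mean = 5/2 ÷ 9 = 5/18 = 0.277777… → 0.278.

0.278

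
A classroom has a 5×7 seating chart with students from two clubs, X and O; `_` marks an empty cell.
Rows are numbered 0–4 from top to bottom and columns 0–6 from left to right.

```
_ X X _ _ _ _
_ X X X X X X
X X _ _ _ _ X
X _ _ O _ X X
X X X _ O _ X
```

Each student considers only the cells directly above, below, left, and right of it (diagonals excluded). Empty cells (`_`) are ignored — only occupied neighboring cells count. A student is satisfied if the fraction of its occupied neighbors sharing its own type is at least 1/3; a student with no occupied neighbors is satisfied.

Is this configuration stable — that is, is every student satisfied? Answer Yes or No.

Yes

Row 0: (0,1)X 2/2 satisfied · (0,2)X 2/2 satisfied
Row 1: (1,1)X 3/3 satisfied · (1,2)X 3/3 satisfied · (1,3)X 2/2 satisfied · (1,4)X 2/2 satisfied · (1,5)X 2/2 satisfied · (1,6)X 2/2 satisfied
Row 2: (2,0)X 2/2 satisfied · (2,1)X 2/2 satisfied · (2,6)X 2/2 satisfied
Row 3: (3,0)X 2/2 satisfied · (3,3)O 0/0 satisfied · (3,5)X 1/1 satisfied · (3,6)X 3/3 satisfied
Row 4: (4,0)X 2/2 satisfied · (4,1)X 2/2 satisfied · (4,2)X 1/1 satisfied · (4,4)O 0/0 satisfied · (4,6)X 1/1 satisfied
All meet the threshold, so the configuration is stable.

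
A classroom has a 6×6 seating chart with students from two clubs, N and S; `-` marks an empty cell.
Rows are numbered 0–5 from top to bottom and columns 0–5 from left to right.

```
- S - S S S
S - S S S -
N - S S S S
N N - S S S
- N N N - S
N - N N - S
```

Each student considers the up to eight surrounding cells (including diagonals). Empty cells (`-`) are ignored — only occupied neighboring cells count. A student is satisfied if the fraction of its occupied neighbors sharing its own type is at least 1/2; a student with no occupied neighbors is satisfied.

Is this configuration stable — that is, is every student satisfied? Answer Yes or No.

(0,1)S 2/2 satisfied
(0,3)S 4/4 satisfied
(0,4)S 4/4 satisfied
(0,5)S 2/2 satisfied
(1,0)S 1/2 satisfied
(1,2)S 5/5 satisfied
(1,3)S 7/7 satisfied
(1,4)S 7/7 satisfied
(2,0)N 2/3 satisfied
(2,2)S 4/5 satisfied
(2,3)S 7/7 satisfied
(2,4)S 7/7 satisfied
(2,5)S 4/4 satisfied
(3,0)N 3/3 satisfied
(3,1)N 4/5 satisfied
(3,3)S 4/6 satisfied
(3,4)S 6/7 satisfied
(3,5)S 4/4 satisfied
(4,1)N 5/5 satisfied
(4,2)N 5/6 satisfied
(4,3)N 3/5 satisfied
(4,5)S 3/3 satisfied
(5,0)N 1/1 satisfied
(5,2)N 4/4 satisfied
(5,3)N 3/3 satisfied
(5,5)S 1/1 satisfied
All meet the threshold, so the configuration is stable.

Yes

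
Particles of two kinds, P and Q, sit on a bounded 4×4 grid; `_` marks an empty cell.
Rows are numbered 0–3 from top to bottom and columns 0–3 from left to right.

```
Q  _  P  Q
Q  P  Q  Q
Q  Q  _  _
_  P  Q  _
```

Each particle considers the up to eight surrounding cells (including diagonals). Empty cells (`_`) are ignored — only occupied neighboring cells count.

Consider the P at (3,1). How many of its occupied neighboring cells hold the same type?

Occupied neighbors of (3,1): (2,0)=Q, (2,1)=Q, (3,2)=Q.
Same type (P): 0 of 3.

0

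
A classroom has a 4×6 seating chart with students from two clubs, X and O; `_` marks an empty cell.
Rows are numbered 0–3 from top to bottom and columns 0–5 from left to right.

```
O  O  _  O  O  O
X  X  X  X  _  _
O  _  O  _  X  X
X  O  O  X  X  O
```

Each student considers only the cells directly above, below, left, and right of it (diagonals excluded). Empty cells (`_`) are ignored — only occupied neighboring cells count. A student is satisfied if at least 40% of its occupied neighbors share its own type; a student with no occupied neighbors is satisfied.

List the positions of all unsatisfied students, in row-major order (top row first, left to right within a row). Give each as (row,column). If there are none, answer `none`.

(0,0)O 1/2 satisfied
(0,1)O 1/2 satisfied
(0,3)O 1/2 satisfied
(0,4)O 2/2 satisfied
(0,5)O 1/1 satisfied
(1,0)X 1/3 not
(1,1)X 2/3 satisfied
(1,2)X 2/3 satisfied
(1,3)X 1/2 satisfied
(2,0)O 0/2 not
(2,2)O 1/2 satisfied
(2,4)X 2/2 satisfied
(2,5)X 1/2 satisfied
(3,0)X 0/2 not
(3,1)O 1/2 satisfied
(3,2)O 2/3 satisfied
(3,3)X 1/2 satisfied
(3,4)X 2/3 satisfied
(3,5)O 0/2 not

(1,0), (2,0), (3,0), (3,5)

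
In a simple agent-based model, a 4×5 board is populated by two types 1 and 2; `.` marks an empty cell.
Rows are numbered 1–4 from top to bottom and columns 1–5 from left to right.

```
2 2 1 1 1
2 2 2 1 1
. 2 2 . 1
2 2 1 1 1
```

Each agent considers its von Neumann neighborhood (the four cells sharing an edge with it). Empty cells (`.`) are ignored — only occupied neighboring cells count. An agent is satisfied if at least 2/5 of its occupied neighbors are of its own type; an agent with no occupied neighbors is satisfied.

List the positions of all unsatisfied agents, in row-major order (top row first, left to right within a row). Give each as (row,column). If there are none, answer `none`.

(1,1)2 2/2 ok
(1,2)2 2/3 ok
(1,3)1 1/3 unhappy
(1,4)1 3/3 ok
(1,5)1 2/2 ok
(2,1)2 2/2 ok
(2,2)2 4/4 ok
(2,3)2 2/4 ok
(2,4)1 2/3 ok
(2,5)1 3/3 ok
(3,2)2 3/3 ok
(3,3)2 2/3 ok
(3,5)1 2/2 ok
(4,1)2 1/1 ok
(4,2)2 2/3 ok
(4,3)1 1/3 unhappy
(4,4)1 2/2 ok
(4,5)1 2/2 ok

(1,3), (4,3)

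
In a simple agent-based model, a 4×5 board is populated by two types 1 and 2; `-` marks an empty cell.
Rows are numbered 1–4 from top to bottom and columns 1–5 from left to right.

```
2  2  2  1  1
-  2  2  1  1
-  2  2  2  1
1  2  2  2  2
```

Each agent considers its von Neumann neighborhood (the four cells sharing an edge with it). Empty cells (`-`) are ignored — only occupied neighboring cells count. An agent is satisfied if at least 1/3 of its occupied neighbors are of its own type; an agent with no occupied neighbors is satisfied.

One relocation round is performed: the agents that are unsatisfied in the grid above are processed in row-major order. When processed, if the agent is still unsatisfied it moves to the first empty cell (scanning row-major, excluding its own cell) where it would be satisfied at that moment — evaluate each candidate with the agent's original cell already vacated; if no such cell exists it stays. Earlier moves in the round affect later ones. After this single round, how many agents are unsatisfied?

Initially unsatisfied (in order): (4,1).
  (4,1): no empty cell satisfies it; stays.
Resulting grid:
2 2 2 1 1
- 2 2 1 1
- 2 2 2 1
1 2 2 2 2
Unsatisfied now: (4,1).

1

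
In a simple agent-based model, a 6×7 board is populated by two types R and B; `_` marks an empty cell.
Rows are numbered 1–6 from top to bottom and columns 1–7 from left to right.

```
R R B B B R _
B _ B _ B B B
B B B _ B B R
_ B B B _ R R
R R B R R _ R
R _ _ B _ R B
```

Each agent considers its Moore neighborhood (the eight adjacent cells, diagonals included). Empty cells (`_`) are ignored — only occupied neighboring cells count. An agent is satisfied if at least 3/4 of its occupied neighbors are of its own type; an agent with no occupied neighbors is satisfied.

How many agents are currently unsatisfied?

21

(1,1)R 1/2 unhappy
(1,2)R 1/4 unhappy
(1,3)B 2/3 unhappy
(1,4)B 4/4 ok
(1,5)B 3/4 ok
(1,6)R 0/4 unhappy
(2,1)B 2/4 unhappy
(2,3)B 4/5 ok
(2,5)B 5/6 ok
(2,6)B 5/7 unhappy
(2,7)B 2/4 unhappy
(3,1)B 3/3 ok
(3,2)B 6/6 ok
(3,3)B 5/5 ok
(3,5)B 4/5 ok
(3,6)B 4/7 unhappy
(3,7)R 2/5 unhappy
(4,2)B 5/7 unhappy
(4,3)B 5/7 unhappy
(4,4)B 4/6 unhappy
(4,6)R 4/6 unhappy
(4,7)R 3/4 ok
(5,1)R 2/3 unhappy
(5,2)R 2/5 unhappy
(5,3)B 4/6 unhappy
(5,4)R 1/5 unhappy
(5,5)R 3/5 unhappy
(5,7)R 3/4 ok
(6,1)R 2/2 ok
(6,4)B 1/3 unhappy
(6,6)R 2/3 unhappy
(6,7)B 0/2 unhappy
Unsatisfied: (1,1), (1,2), (1,3), (1,6), (2,1), (2,6), (2,7), (3,6), (3,7), (4,2), (4,3), (4,4), (4,6), (5,1), (5,2), (5,3), (5,4), (5,5), (6,4), (6,6), (6,7) — 21 in total.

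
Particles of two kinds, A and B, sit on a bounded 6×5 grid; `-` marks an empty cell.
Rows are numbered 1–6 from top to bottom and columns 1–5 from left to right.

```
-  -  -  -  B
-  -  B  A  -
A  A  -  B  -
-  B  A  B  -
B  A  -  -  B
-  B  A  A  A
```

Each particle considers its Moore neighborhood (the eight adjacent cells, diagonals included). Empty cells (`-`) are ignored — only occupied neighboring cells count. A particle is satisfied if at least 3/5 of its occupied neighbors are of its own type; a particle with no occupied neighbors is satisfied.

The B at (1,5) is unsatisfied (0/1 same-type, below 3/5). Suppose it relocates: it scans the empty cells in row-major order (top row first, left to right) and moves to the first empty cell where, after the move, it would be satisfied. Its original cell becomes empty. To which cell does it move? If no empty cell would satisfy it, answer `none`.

Vacating (1,5). Empty cells in order:
  (1,1): 0/0 same-type → satisfied — stop here.

(1,1)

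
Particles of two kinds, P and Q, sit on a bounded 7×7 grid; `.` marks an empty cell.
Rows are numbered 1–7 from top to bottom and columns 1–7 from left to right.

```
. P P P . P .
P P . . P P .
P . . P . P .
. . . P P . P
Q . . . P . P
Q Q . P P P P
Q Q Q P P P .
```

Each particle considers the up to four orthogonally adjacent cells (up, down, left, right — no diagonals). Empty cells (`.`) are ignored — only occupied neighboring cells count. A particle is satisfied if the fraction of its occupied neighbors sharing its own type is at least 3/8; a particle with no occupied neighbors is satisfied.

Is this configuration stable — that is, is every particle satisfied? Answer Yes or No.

Yes

Row 1: (1,2)P 2/2 ✓ · (1,3)P 2/2 ✓ · (1,4)P 1/1 ✓ · (1,6)P 1/1 ✓
Row 2: (2,1)P 2/2 ✓ · (2,2)P 2/2 ✓ · (2,5)P 1/1 ✓ · (2,6)P 3/3 ✓
Row 3: (3,1)P 1/1 ✓ · (3,4)P 1/1 ✓ · (3,6)P 1/1 ✓
Row 4: (4,4)P 2/2 ✓ · (4,5)P 2/2 ✓ · (4,7)P 1/1 ✓
Row 5: (5,1)Q 1/1 ✓ · (5,5)P 2/2 ✓ · (5,7)P 2/2 ✓
Row 6: (6,1)Q 3/3 ✓ · (6,2)Q 2/2 ✓ · (6,4)P 2/2 ✓ · (6,5)P 4/4 ✓ · (6,6)P 3/3 ✓ · (6,7)P 2/2 ✓
Row 7: (7,1)Q 2/2 ✓ · (7,2)Q 3/3 ✓ · (7,3)Q 1/2 ✓ · (7,4)P 2/3 ✓ · (7,5)P 3/3 ✓ · (7,6)P 2/2 ✓
All meet the threshold, so the configuration is stable.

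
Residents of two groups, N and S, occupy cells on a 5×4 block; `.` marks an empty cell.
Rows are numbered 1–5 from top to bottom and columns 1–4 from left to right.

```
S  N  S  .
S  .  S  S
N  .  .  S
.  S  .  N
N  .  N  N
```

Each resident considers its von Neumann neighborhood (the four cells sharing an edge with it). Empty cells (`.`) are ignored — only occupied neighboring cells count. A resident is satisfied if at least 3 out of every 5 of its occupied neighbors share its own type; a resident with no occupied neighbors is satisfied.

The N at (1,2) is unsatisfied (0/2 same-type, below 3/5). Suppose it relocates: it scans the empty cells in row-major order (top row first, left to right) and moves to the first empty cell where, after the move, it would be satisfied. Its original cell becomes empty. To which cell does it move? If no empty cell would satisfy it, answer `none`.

(4,1)

Vacating (1,2). Empty cells in order:
  (1,4): 0/2 same-type → still unsatisfied.
  (2,2): 0/2 same-type → still unsatisfied.
  (3,2): 1/2 same-type → still unsatisfied.
  (3,3): 0/2 same-type → still unsatisfied.
  (4,1): 2/3 same-type → satisfied — stop here.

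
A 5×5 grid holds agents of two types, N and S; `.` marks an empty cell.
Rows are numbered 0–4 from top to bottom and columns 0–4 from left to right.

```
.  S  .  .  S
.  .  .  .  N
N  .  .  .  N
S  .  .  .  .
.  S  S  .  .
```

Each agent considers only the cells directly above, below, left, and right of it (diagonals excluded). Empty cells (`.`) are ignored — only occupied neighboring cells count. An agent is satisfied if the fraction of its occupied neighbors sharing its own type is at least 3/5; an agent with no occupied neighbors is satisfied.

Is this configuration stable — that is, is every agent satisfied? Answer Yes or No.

No

(0,1)S 0/0 ok
(0,4)S 0/1 unhappy
(1,4)N 1/2 unhappy
(2,0)N 0/1 unhappy
(2,4)N 1/1 ok
(3,0)S 0/1 unhappy
(4,1)S 1/1 ok
(4,2)S 1/1 ok
For instance (0,4) has only 0/1 same-type neighbors, below 3/5.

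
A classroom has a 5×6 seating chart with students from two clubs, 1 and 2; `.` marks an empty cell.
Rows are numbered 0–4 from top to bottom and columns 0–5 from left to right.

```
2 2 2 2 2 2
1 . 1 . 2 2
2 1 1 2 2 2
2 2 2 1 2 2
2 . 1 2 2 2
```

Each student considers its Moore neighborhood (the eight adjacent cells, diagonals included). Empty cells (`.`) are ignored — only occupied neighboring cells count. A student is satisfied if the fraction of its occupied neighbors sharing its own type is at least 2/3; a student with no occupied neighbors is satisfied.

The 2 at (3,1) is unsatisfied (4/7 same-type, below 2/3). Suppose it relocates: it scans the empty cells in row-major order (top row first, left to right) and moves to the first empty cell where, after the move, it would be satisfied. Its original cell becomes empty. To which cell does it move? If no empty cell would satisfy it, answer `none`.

Vacating (3,1). Empty cells in order:
  (1,1): 4/8 same-type → still unsatisfied.
  (1,3): 6/8 same-type → satisfied — stop here.

(1,3)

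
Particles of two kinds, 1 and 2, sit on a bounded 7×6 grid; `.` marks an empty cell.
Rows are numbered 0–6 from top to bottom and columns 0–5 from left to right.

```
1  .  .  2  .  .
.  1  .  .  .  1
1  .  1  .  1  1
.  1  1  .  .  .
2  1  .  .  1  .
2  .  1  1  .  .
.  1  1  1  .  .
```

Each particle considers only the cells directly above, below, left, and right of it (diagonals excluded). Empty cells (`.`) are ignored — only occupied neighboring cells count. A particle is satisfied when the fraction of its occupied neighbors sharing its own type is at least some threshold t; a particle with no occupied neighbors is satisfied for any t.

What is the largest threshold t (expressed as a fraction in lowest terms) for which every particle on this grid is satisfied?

Row 0: (0,0)1 — no occupied neighbors · (0,3)2 — no occupied neighbors
Row 1: (1,1)1 — no occupied neighbors · (1,5)1 1/1
Row 2: (2,0)1 — no occupied neighbors · (2,2)1 1/1 · (2,4)1 1/1 · (2,5)1 2/2
Row 3: (3,1)1 2/2 · (3,2)1 2/2
Row 4: (4,0)2 1/2 · (4,1)1 1/2 · (4,4)1 — no occupied neighbors
Row 5: (5,0)2 1/1 · (5,2)1 2/2 · (5,3)1 2/2
Row 6: (6,1)1 1/1 · (6,2)1 3/3 · (6,3)1 2/2
The smallest same-type fraction is 1/2 at (4,0), which reduces to 1/2. Any threshold above that leaves this particle unsatisfied.

1/2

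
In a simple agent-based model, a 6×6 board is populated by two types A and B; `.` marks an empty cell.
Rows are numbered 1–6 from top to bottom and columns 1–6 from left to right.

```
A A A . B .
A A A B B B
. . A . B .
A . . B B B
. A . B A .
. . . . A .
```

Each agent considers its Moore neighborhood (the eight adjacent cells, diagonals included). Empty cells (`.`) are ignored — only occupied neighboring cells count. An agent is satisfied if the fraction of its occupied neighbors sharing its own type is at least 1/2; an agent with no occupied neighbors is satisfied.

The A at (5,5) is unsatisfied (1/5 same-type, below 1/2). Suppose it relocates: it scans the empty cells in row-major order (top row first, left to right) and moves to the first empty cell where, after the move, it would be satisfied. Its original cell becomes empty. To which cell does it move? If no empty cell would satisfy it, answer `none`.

Vacating (5,5). Empty cells in order:
  (1,4): 2/5 same-type → still unsatisfied.
  (1,6): 0/3 same-type → still unsatisfied.
  (3,1): 3/3 same-type → satisfied — stop here.

(3,1)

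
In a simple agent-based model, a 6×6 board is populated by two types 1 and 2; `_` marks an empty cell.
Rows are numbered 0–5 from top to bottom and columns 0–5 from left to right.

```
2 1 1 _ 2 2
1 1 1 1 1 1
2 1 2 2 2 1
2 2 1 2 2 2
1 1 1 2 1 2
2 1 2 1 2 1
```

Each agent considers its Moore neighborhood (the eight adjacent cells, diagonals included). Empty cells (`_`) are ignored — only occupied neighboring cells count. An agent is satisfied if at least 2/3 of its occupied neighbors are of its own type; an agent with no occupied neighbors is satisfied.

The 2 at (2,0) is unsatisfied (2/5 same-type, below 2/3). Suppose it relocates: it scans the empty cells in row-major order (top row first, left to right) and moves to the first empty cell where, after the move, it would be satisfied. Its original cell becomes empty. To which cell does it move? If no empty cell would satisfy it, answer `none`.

Vacating (2,0). Empty cells in order:
  (0,3): 1/5 same-type → still unsatisfied.

none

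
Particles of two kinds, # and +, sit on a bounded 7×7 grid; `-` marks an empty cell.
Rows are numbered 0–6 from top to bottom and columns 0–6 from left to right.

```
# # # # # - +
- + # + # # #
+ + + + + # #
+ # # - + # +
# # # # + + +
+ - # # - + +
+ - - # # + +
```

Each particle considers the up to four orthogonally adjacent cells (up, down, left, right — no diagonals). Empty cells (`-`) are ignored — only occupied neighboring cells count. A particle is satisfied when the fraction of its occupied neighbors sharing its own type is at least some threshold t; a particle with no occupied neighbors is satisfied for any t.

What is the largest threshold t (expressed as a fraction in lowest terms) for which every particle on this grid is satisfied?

0/1

(0,0)# 1/1
(0,1)# 2/3
(0,2)# 3/3
(0,3)# 2/3
(0,4)# 2/2
(0,6)+ 0/1
(1,1)+ 1/3
(1,2)# 1/4
(1,3)+ 1/4
(1,4)# 2/4
(1,5)# 3/3
(1,6)# 2/3
(2,0)+ 2/2
(2,1)+ 3/4
(2,2)+ 2/4
(2,3)+ 3/3
(2,4)+ 2/4
(2,5)# 3/4
(2,6)# 2/3
(3,0)+ 1/3
(3,1)# 2/4
(3,2)# 2/3
(3,4)+ 2/3
(3,5)# 1/4
(3,6)+ 1/3
(4,0)# 1/3
(4,1)# 3/3
(4,2)# 4/4
(4,3)# 2/3
(4,4)+ 2/3
(4,5)+ 3/4
(4,6)+ 3/3
(5,0)+ 1/2
(5,2)# 2/2
(5,3)# 3/3
(5,5)+ 3/3
(5,6)+ 3/3
(6,0)+ 1/1
(6,3)# 2/2
(6,4)# 1/2
(6,5)+ 2/3
(6,6)+ 2/2
The smallest same-type fraction is 0/1 at (0,6), which reduces to 0/1. Any threshold above that leaves this particle unsatisfied.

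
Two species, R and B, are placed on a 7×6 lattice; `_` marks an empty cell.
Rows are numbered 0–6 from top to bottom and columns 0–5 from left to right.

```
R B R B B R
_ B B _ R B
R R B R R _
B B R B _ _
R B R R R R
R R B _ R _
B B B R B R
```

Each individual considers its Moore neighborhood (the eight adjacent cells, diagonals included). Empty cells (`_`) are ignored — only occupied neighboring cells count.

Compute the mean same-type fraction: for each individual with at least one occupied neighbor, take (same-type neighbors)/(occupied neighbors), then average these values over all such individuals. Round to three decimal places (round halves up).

(0,0)R 0/2
(0,1)B 2/4
(0,2)R 0/4
(0,3)B 2/4
(0,4)B 2/4
(0,5)R 1/3
(1,1)B 3/7
(1,2)B 4/7
(1,4)R 3/6
(1,5)B 1/4
(2,0)R 1/4
(2,1)R 2/7
(2,2)B 4/7
(2,3)R 3/6
(2,4)R 2/4
(3,0)B 2/5
(3,1)B 3/8
(3,2)R 4/8
(3,3)B 1/7
(4,0)R 2/5
(4,1)B 3/8
(4,2)R 3/7
(4,3)R 4/6
(4,4)R 3/4
(4,5)R 2/2
(5,0)R 2/5
(5,1)R 3/8
(5,2)B 3/7
(5,4)R 5/6
(6,0)B 1/3
(6,1)B 3/5
(6,2)B 2/4
(6,3)R 1/4
(6,4)B 0/3
(6,5)R 1/2
Sum over 35 individuals: 0/2 + 2/4 + 0/4 + 2/4 + 2/4 + 1/3 + 3/7 + 4/7 + 3/6 + 1/4 + 1/4 + 2/7 + 4/7 + 3/6 + 2/4 + 2/5 + 3/8 + 4/8 + 1/7 + 2/5 + 3/8 + 3/7 + 4/6 + 3/4 + 2/2 + 2/5 + 3/8 + 3/7 + 5/6 + 1/3 + 3/5 + 2/4 + 1/4 + 0/3 + 1/2 = 12557/840; mean = 12557/840 ÷ 35 = 12557/29400 = 0.427108… → 0.427.

0.427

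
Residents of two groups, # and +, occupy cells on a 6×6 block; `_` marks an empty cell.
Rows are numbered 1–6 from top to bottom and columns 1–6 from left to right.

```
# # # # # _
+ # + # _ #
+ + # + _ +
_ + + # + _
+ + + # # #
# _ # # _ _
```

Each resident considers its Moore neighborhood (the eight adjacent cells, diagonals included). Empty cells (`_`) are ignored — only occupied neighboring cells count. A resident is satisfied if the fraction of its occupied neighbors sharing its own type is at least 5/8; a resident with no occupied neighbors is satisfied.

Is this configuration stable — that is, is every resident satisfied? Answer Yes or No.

No

(1,1)# 2/3 ok
(1,2)# 3/5 unhappy
(1,3)# 4/5 ok
(1,4)# 3/4 ok
(1,5)# 3/3 ok
(2,1)+ 2/5 unhappy
(2,2)# 4/8 unhappy
(2,3)+ 2/8 unhappy
(2,4)# 4/6 ok
(2,6)# 1/2 unhappy
(3,1)+ 3/4 ok
(3,2)+ 5/7 ok
(3,3)# 3/8 unhappy
(3,4)+ 3/6 unhappy
(3,6)+ 1/2 unhappy
(4,2)+ 6/7 ok
(4,3)+ 5/8 ok
(4,4)# 3/7 unhappy
(4,5)+ 2/6 unhappy
(5,1)+ 2/3 ok
(5,2)+ 4/6 ok
(5,3)+ 3/7 unhappy
(5,4)# 4/7 unhappy
(5,5)# 4/5 ok
(5,6)# 1/2 unhappy
(6,1)# 0/2 unhappy
(6,3)# 2/4 unhappy
(6,4)# 3/4 ok
For instance (1,2) has only 3/5 same-type neighbors, below 5/8.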